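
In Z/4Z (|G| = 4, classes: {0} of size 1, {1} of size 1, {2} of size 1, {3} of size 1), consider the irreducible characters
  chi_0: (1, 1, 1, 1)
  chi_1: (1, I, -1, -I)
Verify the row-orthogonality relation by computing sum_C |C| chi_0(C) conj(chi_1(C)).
Sum = 0; so <chi_0, chi_1> = 0 (distinct irreducibles are orthogonal).

Solution. Compute term by term over conjugacy classes (|C| * chi_0(C) * conj(chi_1(C))):
  1*(1)*conj(1) + 1*(1)*conj(I) + 1*(1)*conj(-1) + 1*(1)*conj(-I)
  = (1) + (-I) + (-1) + (I)
  = 0.
(Exp terms are combined using exp(i*s)*conj(exp(i*t)) = exp(i*(s-t)), and sums of them are collapsed using the identity that for every m > 1 the m distinct m-th roots of unity sum to 0, e.g. 1 + exp(2*I*pi/3) + exp(-2*I*pi/3) = 0.)
Dividing by |G| = 4 gives 0/4 = 0, matching the row-orthogonality relation <chi_0, chi_1> = [chi_0 = chi_1].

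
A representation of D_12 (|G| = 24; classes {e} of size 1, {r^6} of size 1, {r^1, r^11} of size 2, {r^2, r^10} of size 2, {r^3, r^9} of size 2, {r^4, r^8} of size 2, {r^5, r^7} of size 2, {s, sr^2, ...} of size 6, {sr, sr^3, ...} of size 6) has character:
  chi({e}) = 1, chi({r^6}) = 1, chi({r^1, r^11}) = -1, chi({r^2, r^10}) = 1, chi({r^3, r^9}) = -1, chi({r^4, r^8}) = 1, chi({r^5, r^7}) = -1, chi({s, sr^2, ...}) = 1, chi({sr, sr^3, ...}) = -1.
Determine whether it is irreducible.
Irreducible: <chi, chi> = 1.

Explanation: <chi, chi> = (1/|G|) sum_C |C| * |chi(C)|^2 = (1/24)[1*|1|^2 + 1*|1|^2 + 2*|-1|^2 + 2*|1|^2 + 2*|-1|^2 + 2*|1|^2 + 2*|-1|^2 + 6*|1|^2 + 6*|-1|^2]
  = (1/24)[(1) + (1) + (2) + (2) + (2) + (2) + (2) + (6) + (6)] = 24/24 = 1.
A character is irreducible iff <chi, chi> = 1, so this representation is irreducible.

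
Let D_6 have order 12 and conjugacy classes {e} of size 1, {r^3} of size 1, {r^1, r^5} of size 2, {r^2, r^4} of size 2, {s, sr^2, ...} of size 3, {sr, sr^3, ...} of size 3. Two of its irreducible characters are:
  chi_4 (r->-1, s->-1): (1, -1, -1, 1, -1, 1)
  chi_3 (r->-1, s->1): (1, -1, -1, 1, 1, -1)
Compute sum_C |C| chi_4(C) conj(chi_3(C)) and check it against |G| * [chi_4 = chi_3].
Sum = 0; so <chi_4, chi_3> = 0 (distinct irreducibles are orthogonal).

Derivation: Compute term by term over conjugacy classes (|C| * chi_4(C) * conj(chi_3(C))):
  1*(1)*conj(1) + 1*(-1)*conj(-1) + 2*(-1)*conj(-1) + 2*(1)*conj(1) + 3*(-1)*conj(1) + 3*(1)*conj(-1)
  = (1) + (1) + (2) + (2) + (-3) + (-3)
  = 0.
Dividing by |G| = 12 gives 0/12 = 0, matching the row-orthogonality relation <chi_4, chi_3> = [chi_4 = chi_3].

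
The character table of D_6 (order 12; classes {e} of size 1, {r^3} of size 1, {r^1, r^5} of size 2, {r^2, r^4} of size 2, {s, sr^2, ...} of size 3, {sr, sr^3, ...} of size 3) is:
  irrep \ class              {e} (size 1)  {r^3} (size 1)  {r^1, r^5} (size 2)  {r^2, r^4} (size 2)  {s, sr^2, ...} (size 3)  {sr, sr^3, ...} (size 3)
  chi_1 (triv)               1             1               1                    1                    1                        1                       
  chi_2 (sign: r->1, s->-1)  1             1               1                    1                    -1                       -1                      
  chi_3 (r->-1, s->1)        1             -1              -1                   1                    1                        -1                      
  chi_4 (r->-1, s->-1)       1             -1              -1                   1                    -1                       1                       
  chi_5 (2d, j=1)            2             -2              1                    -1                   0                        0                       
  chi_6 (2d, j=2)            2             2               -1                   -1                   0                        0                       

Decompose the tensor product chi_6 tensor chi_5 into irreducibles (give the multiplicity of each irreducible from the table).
chi_6 tensor chi_5 = chi_3 + chi_4 + chi_5 (all other irreducibles have multiplicity 0).

Why: The character of a tensor product is the pointwise product (chi_6 * chi_5)(C) = chi_6(C) * chi_5(C):
  {e}: (2)*(2), {r^3}: (2)*(-2), {r^1, r^5}: (-1)*(1), {r^2, r^4}: (-1)*(-1), {s, sr^2, ...}: (0)*(0), {sr, sr^3, ...}: (0)*(0)
so (chi_6 * chi_5) takes values
  {e} -> 4, {r^3} -> -4, {r^1, r^5} -> -1, {r^2, r^4} -> 1, {s, sr^2, ...} -> 0, {sr, sr^3, ...} -> 0.
Now take the inner product of this character with each irreducible chi from the table, <chi_6*chi_5, chi> = (1/12) sum_C |C| (chi_6*chi_5)(C) conj(chi(C)):
  <chi_6*chi_5, chi_1> = (1/12)[1*(4)*conj(1) + 1*(-4)*conj(1) + 2*(-1)*conj(1) + 2*(1)*conj(1) + 3*(0)*conj(1) + 3*(0)*conj(1)]
      = (1/12)[(4) + (-4) + (-2) + (2) + (0) + (0)] = 0/12 = 0
  <chi_6*chi_5, chi_2> = (1/12)[1*(4)*conj(1) + 1*(-4)*conj(1) + 2*(-1)*conj(1) + 2*(1)*conj(1) + 3*(0)*conj(-1) + 3*(0)*conj(-1)]
      = (1/12)[(4) + (-4) + (-2) + (2) + (0) + (0)] = 0/12 = 0
  <chi_6*chi_5, chi_3> = (1/12)[1*(4)*conj(1) + 1*(-4)*conj(-1) + 2*(-1)*conj(-1) + 2*(1)*conj(1) + 3*(0)*conj(1) + 3*(0)*conj(-1)]
      = (1/12)[(4) + (4) + (2) + (2) + (0) + (0)] = 12/12 = 1
  <chi_6*chi_5, chi_4> = (1/12)[1*(4)*conj(1) + 1*(-4)*conj(-1) + 2*(-1)*conj(-1) + 2*(1)*conj(1) + 3*(0)*conj(-1) + 3*(0)*conj(1)]
      = (1/12)[(4) + (4) + (2) + (2) + (0) + (0)] = 12/12 = 1
  <chi_6*chi_5, chi_5> = (1/12)[1*(4)*conj(2) + 1*(-4)*conj(-2) + 2*(-1)*conj(1) + 2*(1)*conj(-1) + 3*(0)*conj(0) + 3*(0)*conj(0)]
      = (1/12)[(8) + (8) + (-2) + (-2) + (0) + (0)] = 12/12 = 1
  <chi_6*chi_5, chi_6> = (1/12)[1*(4)*conj(2) + 1*(-4)*conj(2) + 2*(-1)*conj(-1) + 2*(1)*conj(-1) + 3*(0)*conj(0) + 3*(0)*conj(0)]
      = (1/12)[(8) + (-8) + (2) + (-2) + (0) + (0)] = 0/12 = 0
Hence the multiplicities are chi_3: 1, chi_4: 1, chi_5: 1. Dimension check: dim(chi_6)*dim(chi_5) = 2*2 = 4 and sum (mult * dim) = 1*1 + 1*1 + 1*2 = 4.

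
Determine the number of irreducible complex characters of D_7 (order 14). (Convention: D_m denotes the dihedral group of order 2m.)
5

Working: The number of irreducible complex representations of a finite group equals its number of conjugacy classes. D_7 has 5 conjugacy classes ((n+3)/2 for n odd), so D_7 (order 14) has exactly 5 irreducible complex representations.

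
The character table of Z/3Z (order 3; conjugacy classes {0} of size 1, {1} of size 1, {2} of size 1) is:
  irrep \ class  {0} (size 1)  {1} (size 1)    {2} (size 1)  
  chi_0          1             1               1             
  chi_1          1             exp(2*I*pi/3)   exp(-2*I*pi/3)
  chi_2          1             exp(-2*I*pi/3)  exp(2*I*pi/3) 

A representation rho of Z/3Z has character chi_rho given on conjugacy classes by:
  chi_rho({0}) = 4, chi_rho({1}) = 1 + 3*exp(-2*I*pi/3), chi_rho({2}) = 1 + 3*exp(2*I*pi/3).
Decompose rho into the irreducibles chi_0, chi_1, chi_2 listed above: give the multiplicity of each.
Multiplicities: chi_0: 1, chi_1: 0, chi_2: 3.

Justification: Use <chi_rho, chi> = (1/|G|) sum_C |C| * chi_rho(C) * conj(chi(C)) with |G| = 3 for each irreducible chi in the table:
  <chi_rho, chi_0> = (1/3)[1*(4)*conj(1) + 1*(1 + 3*exp(-2*I*pi/3))*conj(1) + 1*(1 + 3*exp(2*I*pi/3))*conj(1)]
      = (1/3)[(4) + (1 + 3*exp(-2*I*pi/3)) + (1 + 3*exp(2*I*pi/3))] = 3/3 = 1
  <chi_rho, chi_1> = (1/3)[1*(4)*conj(1) + 1*(1 + 3*exp(-2*I*pi/3))*conj(exp(2*I*pi/3)) + 1*(1 + 3*exp(2*I*pi/3))*conj(exp(-2*I*pi/3))]
      = (1/3)[(4) + (exp(-2*I*pi/3) + 3*exp(2*I*pi/3)) + (3*exp(-2*I*pi/3) + exp(2*I*pi/3))] = 0/3 = 0
  <chi_rho, chi_2> = (1/3)[1*(4)*conj(1) + 1*(1 + 3*exp(-2*I*pi/3))*conj(exp(-2*I*pi/3)) + 1*(1 + 3*exp(2*I*pi/3))*conj(exp(2*I*pi/3))]
      = (1/3)[(4) + (3 + exp(2*I*pi/3)) + (3 + exp(-2*I*pi/3))] = 9/3 = 3
(Exp terms are combined using exp(i*s)*conj(exp(i*t)) = exp(i*(s-t)), and sums of them are collapsed using the identity that for every m > 1 the m distinct m-th roots of unity sum to 0, e.g. 1 + exp(2*I*pi/3) + exp(-2*I*pi/3) = 0.)
Dimension check: dim(rho) = sum (mult * dim) = 1*1 + 0*1 + 3*1 = 4 = chi_rho(e) = 4.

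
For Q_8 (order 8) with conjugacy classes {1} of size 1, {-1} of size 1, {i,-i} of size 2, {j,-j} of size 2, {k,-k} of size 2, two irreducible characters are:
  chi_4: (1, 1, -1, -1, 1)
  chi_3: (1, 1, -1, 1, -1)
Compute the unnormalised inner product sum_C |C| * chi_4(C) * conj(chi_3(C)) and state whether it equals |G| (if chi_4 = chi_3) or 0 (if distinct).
Sum = 0; so <chi_4, chi_3> = 0 (distinct irreducibles are orthogonal).

Compute term by term over conjugacy classes (|C| * chi_4(C) * conj(chi_3(C))):
  1*(1)*conj(1) + 1*(1)*conj(1) + 2*(-1)*conj(-1) + 2*(-1)*conj(1) + 2*(1)*conj(-1)
  = (1) + (1) + (2) + (-2) + (-2)
  = 0.
Dividing by |G| = 8 gives 0/8 = 0, matching the row-orthogonality relation <chi_4, chi_3> = [chi_4 = chi_3].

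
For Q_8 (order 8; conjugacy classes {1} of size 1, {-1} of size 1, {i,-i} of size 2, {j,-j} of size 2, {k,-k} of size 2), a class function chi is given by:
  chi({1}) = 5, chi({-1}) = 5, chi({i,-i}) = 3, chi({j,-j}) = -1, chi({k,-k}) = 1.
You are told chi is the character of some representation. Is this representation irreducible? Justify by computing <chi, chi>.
Not irreducible (reducible): <chi, chi> = 9 > 1.

Proof sketch: <chi, chi> = (1/|G|) sum_C |C| * |chi(C)|^2 = (1/8)[1*|5|^2 + 1*|5|^2 + 2*|3|^2 + 2*|-1|^2 + 2*|1|^2]
  = (1/8)[(25) + (25) + (18) + (2) + (2)] = 72/8 = 9.
A character is irreducible iff <chi, chi> = 1, so this representation is reducible.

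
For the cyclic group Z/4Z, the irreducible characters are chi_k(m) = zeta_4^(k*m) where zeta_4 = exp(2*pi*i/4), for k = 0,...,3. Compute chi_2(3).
chi_2(3) = zeta_4^6 = -1

chi_2(3) = zeta_4^(2*3) = zeta_4^6. Since zeta_4^4 = 1, this equals zeta_4^2 = exp(2*pi*i*2/4) = -1.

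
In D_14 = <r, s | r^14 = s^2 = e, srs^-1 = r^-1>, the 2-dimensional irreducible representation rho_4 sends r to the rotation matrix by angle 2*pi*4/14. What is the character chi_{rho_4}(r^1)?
chi_{rho_4}(r^1) = 2*cos(2*pi*4*1/14) = -2*cos(3*pi/7)

Details: rho_4(r^1) is rotation by angle 2*pi*4*1/14, whose trace is 2*cos(2*pi*4*1/14) = -2*cos(3*pi/7).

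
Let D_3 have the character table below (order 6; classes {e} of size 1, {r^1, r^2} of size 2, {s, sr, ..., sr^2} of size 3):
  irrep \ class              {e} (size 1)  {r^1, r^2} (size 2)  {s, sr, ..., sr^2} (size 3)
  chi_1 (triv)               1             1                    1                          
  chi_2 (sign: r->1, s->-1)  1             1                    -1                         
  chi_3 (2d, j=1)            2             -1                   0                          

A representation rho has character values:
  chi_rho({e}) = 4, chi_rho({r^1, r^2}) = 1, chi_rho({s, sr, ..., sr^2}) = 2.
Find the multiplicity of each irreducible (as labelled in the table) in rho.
Multiplicities: chi_1: 2, chi_2: 0, chi_3: 1.

Working: Use <chi_rho, chi> = (1/|G|) sum_C |C| * chi_rho(C) * conj(chi(C)) with |G| = 6 for each irreducible chi in the table:
  <chi_rho, chi_1> = (1/6)[1*(4)*conj(1) + 2*(1)*conj(1) + 3*(2)*conj(1)]
      = (1/6)[(4) + (2) + (6)] = 12/6 = 2
  <chi_rho, chi_2> = (1/6)[1*(4)*conj(1) + 2*(1)*conj(1) + 3*(2)*conj(-1)]
      = (1/6)[(4) + (2) + (-6)] = 0/6 = 0
  <chi_rho, chi_3> = (1/6)[1*(4)*conj(2) + 2*(1)*conj(-1) + 3*(2)*conj(0)]
      = (1/6)[(8) + (-2) + (0)] = 6/6 = 1
Dimension check: dim(rho) = sum (mult * dim) = 2*1 + 0*1 + 1*2 = 4 = chi_rho(e) = 4.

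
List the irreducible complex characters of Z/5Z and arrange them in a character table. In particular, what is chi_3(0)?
Character table of Z/5Z (irreps indexed chi_0,...,chi_4 with chi_k(m) = zeta_5^(k*m), zeta_5 = exp(2*pi*i/5)):
  irrep \ class  {0} (size 1)  {1} (size 1)    {2} (size 1)    {3} (size 1)    {4} (size 1)  
  chi_0          1             1               1               1               1             
  chi_1          1             exp(2*I*pi/5)   exp(4*I*pi/5)   exp(-4*I*pi/5)  exp(-2*I*pi/5)
  chi_2          1             exp(4*I*pi/5)   exp(-2*I*pi/5)  exp(2*I*pi/5)   exp(-4*I*pi/5)
  chi_3          1             exp(-4*I*pi/5)  exp(2*I*pi/5)   exp(-2*I*pi/5)  exp(4*I*pi/5) 
  chi_4          1             exp(-2*I*pi/5)  exp(-4*I*pi/5)  exp(4*I*pi/5)   exp(2*I*pi/5) 

Spot check: chi_3(0) = zeta_5^(3*0) = zeta_5^0 = 1.

Solution. Z/5Z is abelian, so all 5 irreducible complex representations are 1-dimensional. They are given by chi_k(m) = zeta_5^(k*m) for k = 0,...,4. Row orthogonality: sum_m chi_k(m) conj(chi_l(m)) = 5 * [k = l].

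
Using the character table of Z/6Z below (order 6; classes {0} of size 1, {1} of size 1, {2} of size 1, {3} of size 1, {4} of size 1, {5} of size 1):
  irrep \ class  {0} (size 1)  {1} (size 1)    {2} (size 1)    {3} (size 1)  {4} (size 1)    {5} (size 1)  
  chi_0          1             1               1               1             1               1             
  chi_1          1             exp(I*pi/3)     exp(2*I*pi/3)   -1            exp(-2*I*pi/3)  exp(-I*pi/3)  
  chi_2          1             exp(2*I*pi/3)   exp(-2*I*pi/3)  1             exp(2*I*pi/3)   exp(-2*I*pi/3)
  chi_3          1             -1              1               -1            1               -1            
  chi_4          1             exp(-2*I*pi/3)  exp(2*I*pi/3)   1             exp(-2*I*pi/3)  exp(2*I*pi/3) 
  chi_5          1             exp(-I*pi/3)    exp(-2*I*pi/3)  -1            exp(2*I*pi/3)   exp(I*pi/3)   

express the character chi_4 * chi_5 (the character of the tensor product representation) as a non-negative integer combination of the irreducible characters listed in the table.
chi_4 tensor chi_5 = chi_3 (all other irreducibles have multiplicity 0).

Justification: The character of a tensor product is the pointwise product (chi_4 * chi_5)(C) = chi_4(C) * chi_5(C):
  {0}: (1)*(1), {1}: (exp(-2*I*pi/3))*(exp(-I*pi/3)), {2}: (exp(2*I*pi/3))*(exp(-2*I*pi/3)), {3}: (1)*(-1), {4}: (exp(-2*I*pi/3))*(exp(2*I*pi/3)), {5}: (exp(2*I*pi/3))*(exp(I*pi/3))
so (chi_4 * chi_5) takes values
  {0} -> 1, {1} -> -1, {2} -> 1, {3} -> -1, {4} -> 1, {5} -> -1.
Now take the inner product of this character with each irreducible chi from the table, <chi_4*chi_5, chi> = (1/6) sum_C |C| (chi_4*chi_5)(C) conj(chi(C)):
  <chi_4*chi_5, chi_0> = (1/6)[1*(1)*conj(1) + 1*(-1)*conj(1) + 1*(1)*conj(1) + 1*(-1)*conj(1) + 1*(1)*conj(1) + 1*(-1)*conj(1)]
      = (1/6)[(1) + (-1) + (1) + (-1) + (1) + (-1)] = 0/6 = 0
  <chi_4*chi_5, chi_1> = (1/6)[1*(1)*conj(1) + 1*(-1)*conj(exp(I*pi/3)) + 1*(1)*conj(exp(2*I*pi/3)) + 1*(-1)*conj(-1) + 1*(1)*conj(exp(-2*I*pi/3)) + 1*(-1)*conj(exp(-I*pi/3))]
      = (1/6)[(1) + (-exp(-I*pi/3)) + (exp(-2*I*pi/3)) + (1) + (exp(2*I*pi/3)) + (-exp(I*pi/3))] = 0/6 = 0
  <chi_4*chi_5, chi_2> = (1/6)[1*(1)*conj(1) + 1*(-1)*conj(exp(2*I*pi/3)) + 1*(1)*conj(exp(-2*I*pi/3)) + 1*(-1)*conj(1) + 1*(1)*conj(exp(2*I*pi/3)) + 1*(-1)*conj(exp(-2*I*pi/3))]
      = (1/6)[(1) + (-exp(-2*I*pi/3)) + (exp(2*I*pi/3)) + (-1) + (exp(-2*I*pi/3)) + (-exp(2*I*pi/3))] = 0/6 = 0
  <chi_4*chi_5, chi_3> = (1/6)[1*(1)*conj(1) + 1*(-1)*conj(-1) + 1*(1)*conj(1) + 1*(-1)*conj(-1) + 1*(1)*conj(1) + 1*(-1)*conj(-1)]
      = (1/6)[(1) + (1) + (1) + (1) + (1) + (1)] = 6/6 = 1
  <chi_4*chi_5, chi_4> = (1/6)[1*(1)*conj(1) + 1*(-1)*conj(exp(-2*I*pi/3)) + 1*(1)*conj(exp(2*I*pi/3)) + 1*(-1)*conj(1) + 1*(1)*conj(exp(-2*I*pi/3)) + 1*(-1)*conj(exp(2*I*pi/3))]
      = (1/6)[(1) + (-exp(2*I*pi/3)) + (exp(-2*I*pi/3)) + (-1) + (exp(2*I*pi/3)) + (-exp(-2*I*pi/3))] = 0/6 = 0
  <chi_4*chi_5, chi_5> = (1/6)[1*(1)*conj(1) + 1*(-1)*conj(exp(-I*pi/3)) + 1*(1)*conj(exp(-2*I*pi/3)) + 1*(-1)*conj(-1) + 1*(1)*conj(exp(2*I*pi/3)) + 1*(-1)*conj(exp(I*pi/3))]
      = (1/6)[(1) + (-exp(I*pi/3)) + (exp(2*I*pi/3)) + (1) + (exp(-2*I*pi/3)) + (-exp(-I*pi/3))] = 0/6 = 0
(Exp terms are combined using exp(i*s)*conj(exp(i*t)) = exp(i*(s-t)), and sums of them are collapsed using the identity that for every m > 1 the m distinct m-th roots of unity sum to 0, e.g. 1 + exp(2*I*pi/3) + exp(-2*I*pi/3) = 0.)
Hence the multiplicities are chi_3: 1. Dimension check: dim(chi_4)*dim(chi_5) = 1*1 = 1 and sum (mult * dim) = 1*1 = 1.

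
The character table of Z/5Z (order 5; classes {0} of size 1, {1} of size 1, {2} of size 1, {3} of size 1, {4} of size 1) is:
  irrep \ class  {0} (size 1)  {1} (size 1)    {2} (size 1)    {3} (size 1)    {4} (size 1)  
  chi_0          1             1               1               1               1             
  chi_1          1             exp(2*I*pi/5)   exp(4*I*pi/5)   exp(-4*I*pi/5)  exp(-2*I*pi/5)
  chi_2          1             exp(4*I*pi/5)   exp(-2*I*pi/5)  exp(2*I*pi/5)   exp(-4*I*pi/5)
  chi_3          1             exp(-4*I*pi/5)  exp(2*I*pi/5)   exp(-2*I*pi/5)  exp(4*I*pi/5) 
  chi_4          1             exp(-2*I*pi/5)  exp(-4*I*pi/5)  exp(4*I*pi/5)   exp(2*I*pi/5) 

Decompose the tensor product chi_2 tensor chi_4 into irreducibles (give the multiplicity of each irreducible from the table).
chi_2 tensor chi_4 = chi_1 (all other irreducibles have multiplicity 0).

Derivation: The character of a tensor product is the pointwise product (chi_2 * chi_4)(C) = chi_2(C) * chi_4(C):
  {0}: (1)*(1), {1}: (exp(4*I*pi/5))*(exp(-2*I*pi/5)), {2}: (exp(-2*I*pi/5))*(exp(-4*I*pi/5)), {3}: (exp(2*I*pi/5))*(exp(4*I*pi/5)), {4}: (exp(-4*I*pi/5))*(exp(2*I*pi/5))
so (chi_2 * chi_4) takes values
  {0} -> 1, {1} -> exp(2*I*pi/5), {2} -> exp(4*I*pi/5), {3} -> exp(-4*I*pi/5), {4} -> exp(-2*I*pi/5).
Now take the inner product of this character with each irreducible chi from the table, <chi_2*chi_4, chi> = (1/5) sum_C |C| (chi_2*chi_4)(C) conj(chi(C)):
  <chi_2*chi_4, chi_0> = (1/5)[1*(1)*conj(1) + 1*(exp(2*I*pi/5))*conj(1) + 1*(exp(4*I*pi/5))*conj(1) + 1*(exp(-4*I*pi/5))*conj(1) + 1*(exp(-2*I*pi/5))*conj(1)]
      = (1/5)[(1) + (exp(2*I*pi/5)) + (exp(4*I*pi/5)) + (exp(-4*I*pi/5)) + (exp(-2*I*pi/5))] = 0/5 = 0
  <chi_2*chi_4, chi_1> = (1/5)[1*(1)*conj(1) + 1*(exp(2*I*pi/5))*conj(exp(2*I*pi/5)) + 1*(exp(4*I*pi/5))*conj(exp(4*I*pi/5)) + 1*(exp(-4*I*pi/5))*conj(exp(-4*I*pi/5)) + 1*(exp(-2*I*pi/5))*conj(exp(-2*I*pi/5))]
      = (1/5)[(1) + (1) + (1) + (1) + (1)] = 5/5 = 1
  <chi_2*chi_4, chi_2> = (1/5)[1*(1)*conj(1) + 1*(exp(2*I*pi/5))*conj(exp(4*I*pi/5)) + 1*(exp(4*I*pi/5))*conj(exp(-2*I*pi/5)) + 1*(exp(-4*I*pi/5))*conj(exp(2*I*pi/5)) + 1*(exp(-2*I*pi/5))*conj(exp(-4*I*pi/5))]
      = (1/5)[(1) + (exp(-2*I*pi/5)) + (exp(-4*I*pi/5)) + (exp(4*I*pi/5)) + (exp(2*I*pi/5))] = 0/5 = 0
  <chi_2*chi_4, chi_3> = (1/5)[1*(1)*conj(1) + 1*(exp(2*I*pi/5))*conj(exp(-4*I*pi/5)) + 1*(exp(4*I*pi/5))*conj(exp(2*I*pi/5)) + 1*(exp(-4*I*pi/5))*conj(exp(-2*I*pi/5)) + 1*(exp(-2*I*pi/5))*conj(exp(4*I*pi/5))]
      = (1/5)[(1) + (exp(-4*I*pi/5)) + (exp(2*I*pi/5)) + (exp(-2*I*pi/5)) + (exp(4*I*pi/5))] = 0/5 = 0
  <chi_2*chi_4, chi_4> = (1/5)[1*(1)*conj(1) + 1*(exp(2*I*pi/5))*conj(exp(-2*I*pi/5)) + 1*(exp(4*I*pi/5))*conj(exp(-4*I*pi/5)) + 1*(exp(-4*I*pi/5))*conj(exp(4*I*pi/5)) + 1*(exp(-2*I*pi/5))*conj(exp(2*I*pi/5))]
      = (1/5)[(1) + (exp(4*I*pi/5)) + (exp(-2*I*pi/5)) + (exp(2*I*pi/5)) + (exp(-4*I*pi/5))] = 0/5 = 0
(Exp terms are combined using exp(i*s)*conj(exp(i*t)) = exp(i*(s-t)), and sums of them are collapsed using the identity that for every m > 1 the m distinct m-th roots of unity sum to 0, e.g. 1 + exp(2*I*pi/3) + exp(-2*I*pi/3) = 0.)
Hence the multiplicities are chi_1: 1. Dimension check: dim(chi_2)*dim(chi_4) = 1*1 = 1 and sum (mult * dim) = 1*1 = 1.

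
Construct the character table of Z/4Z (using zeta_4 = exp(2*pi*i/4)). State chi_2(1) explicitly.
Character table of Z/4Z (irreps indexed chi_0,...,chi_3 with chi_k(m) = zeta_4^(k*m), zeta_4 = exp(2*pi*i/4)):
  irrep \ class  {0} (size 1)  {1} (size 1)  {2} (size 1)  {3} (size 1)
  chi_0          1             1             1             1           
  chi_1          1             I             -1            -I          
  chi_2          1             -1            1             -1          
  chi_3          1             -I            -1            I           

Spot check: chi_2(1) = zeta_4^(2*1) = zeta_4^2 = -1.

Argument: Z/4Z is abelian, so all 4 irreducible complex representations are 1-dimensional. They are given by chi_k(m) = zeta_4^(k*m) for k = 0,...,3. Row orthogonality: sum_m chi_k(m) conj(chi_l(m)) = 4 * [k = l].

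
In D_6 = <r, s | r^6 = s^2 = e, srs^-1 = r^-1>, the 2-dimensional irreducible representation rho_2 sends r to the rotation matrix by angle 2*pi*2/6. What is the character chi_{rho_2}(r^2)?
chi_{rho_2}(r^2) = 2*cos(2*pi*2*2/6) = -1

Justification: rho_2(r^2) is rotation by angle 2*pi*2*2/6, whose trace is 2*cos(2*pi*2*2/6) = -1.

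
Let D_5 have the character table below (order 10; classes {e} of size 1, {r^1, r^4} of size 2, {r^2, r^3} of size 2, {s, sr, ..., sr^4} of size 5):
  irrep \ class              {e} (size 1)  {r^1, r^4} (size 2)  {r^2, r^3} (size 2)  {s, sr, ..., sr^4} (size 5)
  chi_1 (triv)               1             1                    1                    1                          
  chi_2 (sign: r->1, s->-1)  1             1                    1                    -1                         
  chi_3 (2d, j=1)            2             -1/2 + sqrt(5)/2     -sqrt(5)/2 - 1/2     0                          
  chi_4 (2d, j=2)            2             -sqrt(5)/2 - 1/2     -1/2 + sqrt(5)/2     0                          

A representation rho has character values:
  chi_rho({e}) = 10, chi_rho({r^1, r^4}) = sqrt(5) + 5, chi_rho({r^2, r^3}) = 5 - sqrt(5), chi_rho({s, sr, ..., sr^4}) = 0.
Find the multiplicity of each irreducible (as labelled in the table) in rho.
Multiplicities: chi_1: 3, chi_2: 3, chi_3: 2, chi_4: 0.

Why: Use <chi_rho, chi> = (1/|G|) sum_C |C| * chi_rho(C) * conj(chi(C)) with |G| = 10 for each irreducible chi in the table:
  <chi_rho, chi_1> = (1/10)[1*(10)*conj(1) + 2*(sqrt(5) + 5)*conj(1) + 2*(5 - sqrt(5))*conj(1) + 5*(0)*conj(1)]
      = (1/10)[(10) + (2*sqrt(5) + 10) + (10 - 2*sqrt(5)) + (0)] = 30/10 = 3
  <chi_rho, chi_2> = (1/10)[1*(10)*conj(1) + 2*(sqrt(5) + 5)*conj(1) + 2*(5 - sqrt(5))*conj(1) + 5*(0)*conj(-1)]
      = (1/10)[(10) + (2*sqrt(5) + 10) + (10 - 2*sqrt(5)) + (0)] = 30/10 = 3
  <chi_rho, chi_3> = (1/10)[1*(10)*conj(2) + 2*(sqrt(5) + 5)*conj(-1/2 + sqrt(5)/2) + 2*(5 - sqrt(5))*conj(-sqrt(5)/2 - 1/2) + 5*(0)*conj(0)]
      = (1/10)[(20) + (4*sqrt(5)) + (-4*sqrt(5)) + (0)] = 20/10 = 2
  <chi_rho, chi_4> = (1/10)[1*(10)*conj(2) + 2*(sqrt(5) + 5)*conj(-sqrt(5)/2 - 1/2) + 2*(5 - sqrt(5))*conj(-1/2 + sqrt(5)/2) + 5*(0)*conj(0)]
      = (1/10)[(20) + (-6*sqrt(5) - 10) + (-10 + 6*sqrt(5)) + (0)] = 0/10 = 0
Dimension check: dim(rho) = sum (mult * dim) = 3*1 + 3*1 + 2*2 + 0*2 = 10 = chi_rho(e) = 10.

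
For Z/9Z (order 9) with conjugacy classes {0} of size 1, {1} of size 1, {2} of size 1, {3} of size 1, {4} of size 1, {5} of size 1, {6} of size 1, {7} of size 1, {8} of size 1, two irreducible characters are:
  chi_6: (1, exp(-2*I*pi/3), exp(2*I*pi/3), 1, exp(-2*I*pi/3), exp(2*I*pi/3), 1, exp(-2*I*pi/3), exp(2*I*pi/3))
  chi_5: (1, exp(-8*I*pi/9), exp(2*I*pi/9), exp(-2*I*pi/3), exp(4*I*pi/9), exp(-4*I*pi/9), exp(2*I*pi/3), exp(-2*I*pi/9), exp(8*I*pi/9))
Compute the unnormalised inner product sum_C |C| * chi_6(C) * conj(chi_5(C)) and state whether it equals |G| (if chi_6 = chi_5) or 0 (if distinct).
Sum = 0; so <chi_6, chi_5> = 0 (distinct irreducibles are orthogonal).

Justification: Compute term by term over conjugacy classes (|C| * chi_6(C) * conj(chi_5(C))):
  1*(1)*conj(1) + 1*(exp(-2*I*pi/3))*conj(exp(-8*I*pi/9)) + 1*(exp(2*I*pi/3))*conj(exp(2*I*pi/9)) + 1*(1)*conj(exp(-2*I*pi/3)) + 1*(exp(-2*I*pi/3))*conj(exp(4*I*pi/9)) + 1*(exp(2*I*pi/3))*conj(exp(-4*I*pi/9)) + 1*(1)*conj(exp(2*I*pi/3)) + 1*(exp(-2*I*pi/3))*conj(exp(-2*I*pi/9)) + 1*(exp(2*I*pi/3))*conj(exp(8*I*pi/9))
  = (1) + (exp(2*I*pi/9)) + (exp(4*I*pi/9)) + (exp(2*I*pi/3)) + (exp(8*I*pi/9)) + (exp(-8*I*pi/9)) + (exp(-2*I*pi/3)) + (exp(-4*I*pi/9)) + (exp(-2*I*pi/9))
  = 0.
(Exp terms are combined using exp(i*s)*conj(exp(i*t)) = exp(i*(s-t)), and sums of them are collapsed using the identity that for every m > 1 the m distinct m-th roots of unity sum to 0, e.g. 1 + exp(2*I*pi/3) + exp(-2*I*pi/3) = 0.)
Dividing by |G| = 9 gives 0/9 = 0, matching the row-orthogonality relation <chi_6, chi_5> = [chi_6 = chi_5].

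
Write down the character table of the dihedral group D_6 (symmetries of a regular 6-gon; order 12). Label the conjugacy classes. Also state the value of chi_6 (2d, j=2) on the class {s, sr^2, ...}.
Conjugacy classes: {e} of size 1, {r^3} of size 1, {r^1, r^5} of size 2, {r^2, r^4} of size 2, {s, sr^2, ...} of size 3, {sr, sr^3, ...} of size 3.
Character table:
  irrep \ class              {e} (size 1)  {r^3} (size 1)  {r^1, r^5} (size 2)  {r^2, r^4} (size 2)  {s, sr^2, ...} (size 3)  {sr, sr^3, ...} (size 3)
  chi_1 (triv)               1             1               1                    1                    1                        1                       
  chi_2 (sign: r->1, s->-1)  1             1               1                    1                    -1                       -1                      
  chi_3 (r->-1, s->1)        1             -1              -1                   1                    1                        -1                      
  chi_4 (r->-1, s->-1)       1             -1              -1                   1                    -1                       1                       
  chi_5 (2d, j=1)            2             -2              1                    -1                   0                        0                       
  chi_6 (2d, j=2)            2             2               -1                   -1                   0                        0                       

Spot check: chi_6 (2d, j=2) on {s, sr^2, ...} = 0.

Argument: D_6 has order 2*6 = 12 with 6 conjugacy classes, hence 6 irreducibles. Sum of squared dims 1 + 1 + 1 + 1 + 4 + 4 = 12 = |G|. Linear characters come from the abelianisation; the 2-dimensional irreps have character r^k -> 2*cos(2*pi*j*k/6), reflections -> 0.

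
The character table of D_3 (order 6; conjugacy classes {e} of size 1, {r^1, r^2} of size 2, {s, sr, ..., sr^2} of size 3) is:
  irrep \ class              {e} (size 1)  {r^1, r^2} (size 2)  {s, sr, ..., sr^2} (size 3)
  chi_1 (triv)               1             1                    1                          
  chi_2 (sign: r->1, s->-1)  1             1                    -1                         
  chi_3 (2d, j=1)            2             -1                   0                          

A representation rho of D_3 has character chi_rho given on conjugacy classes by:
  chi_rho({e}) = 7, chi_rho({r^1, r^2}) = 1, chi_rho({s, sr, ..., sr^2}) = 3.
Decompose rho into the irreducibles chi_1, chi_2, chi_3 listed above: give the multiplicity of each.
Multiplicities: chi_1: 3, chi_2: 0, chi_3: 2.

Working: Use <chi_rho, chi> = (1/|G|) sum_C |C| * chi_rho(C) * conj(chi(C)) with |G| = 6 for each irreducible chi in the table:
  <chi_rho, chi_1> = (1/6)[1*(7)*conj(1) + 2*(1)*conj(1) + 3*(3)*conj(1)]
      = (1/6)[(7) + (2) + (9)] = 18/6 = 3
  <chi_rho, chi_2> = (1/6)[1*(7)*conj(1) + 2*(1)*conj(1) + 3*(3)*conj(-1)]
      = (1/6)[(7) + (2) + (-9)] = 0/6 = 0
  <chi_rho, chi_3> = (1/6)[1*(7)*conj(2) + 2*(1)*conj(-1) + 3*(3)*conj(0)]
      = (1/6)[(14) + (-2) + (0)] = 12/6 = 2
Dimension check: dim(rho) = sum (mult * dim) = 3*1 + 0*1 + 2*2 = 7 = chi_rho(e) = 7.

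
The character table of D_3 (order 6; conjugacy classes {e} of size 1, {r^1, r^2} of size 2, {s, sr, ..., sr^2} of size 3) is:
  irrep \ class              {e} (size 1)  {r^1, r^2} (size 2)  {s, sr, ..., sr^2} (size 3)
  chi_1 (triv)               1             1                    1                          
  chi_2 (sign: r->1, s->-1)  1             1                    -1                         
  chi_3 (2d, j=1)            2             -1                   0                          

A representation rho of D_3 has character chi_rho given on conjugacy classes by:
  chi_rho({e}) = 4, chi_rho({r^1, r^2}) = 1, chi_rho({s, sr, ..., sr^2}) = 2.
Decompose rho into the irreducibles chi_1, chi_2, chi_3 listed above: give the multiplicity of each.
Multiplicities: chi_1: 2, chi_2: 0, chi_3: 1.

Working: Use <chi_rho, chi> = (1/|G|) sum_C |C| * chi_rho(C) * conj(chi(C)) with |G| = 6 for each irreducible chi in the table:
  <chi_rho, chi_1> = (1/6)[1*(4)*conj(1) + 2*(1)*conj(1) + 3*(2)*conj(1)]
      = (1/6)[(4) + (2) + (6)] = 12/6 = 2
  <chi_rho, chi_2> = (1/6)[1*(4)*conj(1) + 2*(1)*conj(1) + 3*(2)*conj(-1)]
      = (1/6)[(4) + (2) + (-6)] = 0/6 = 0
  <chi_rho, chi_3> = (1/6)[1*(4)*conj(2) + 2*(1)*conj(-1) + 3*(2)*conj(0)]
      = (1/6)[(8) + (-2) + (0)] = 6/6 = 1
Dimension check: dim(rho) = sum (mult * dim) = 2*1 + 0*1 + 1*2 = 4 = chi_rho(e) = 4.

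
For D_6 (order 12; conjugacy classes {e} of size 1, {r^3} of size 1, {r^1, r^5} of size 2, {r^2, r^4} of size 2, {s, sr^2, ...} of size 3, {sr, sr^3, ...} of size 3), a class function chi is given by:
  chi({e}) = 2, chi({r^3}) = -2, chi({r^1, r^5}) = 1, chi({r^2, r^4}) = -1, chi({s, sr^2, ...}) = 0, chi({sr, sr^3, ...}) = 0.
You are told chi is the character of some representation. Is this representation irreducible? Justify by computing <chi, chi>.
Irreducible: <chi, chi> = 1.

Reasoning: <chi, chi> = (1/|G|) sum_C |C| * |chi(C)|^2 = (1/12)[1*|2|^2 + 1*|-2|^2 + 2*|1|^2 + 2*|-1|^2 + 3*|0|^2 + 3*|0|^2]
  = (1/12)[(4) + (4) + (2) + (2) + (0) + (0)] = 12/12 = 1.
A character is irreducible iff <chi, chi> = 1, so this representation is irreducible.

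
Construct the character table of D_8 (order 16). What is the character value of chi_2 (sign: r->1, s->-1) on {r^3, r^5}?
Conjugacy classes: {e} of size 1, {r^4} of size 1, {r^1, r^7} of size 2, {r^2, r^6} of size 2, {r^3, r^5} of size 2, {s, sr^2, ...} of size 4, {sr, sr^3, ...} of size 4.
Character table:
  irrep \ class              {e} (size 1)  {r^4} (size 1)  {r^1, r^7} (size 2)  {r^2, r^6} (size 2)  {r^3, r^5} (size 2)  {s, sr^2, ...} (size 4)  {sr, sr^3, ...} (size 4)
  chi_1 (triv)               1             1               1                    1                    1                    1                        1                       
  chi_2 (sign: r->1, s->-1)  1             1               1                    1                    1                    -1                       -1                      
  chi_3 (r->-1, s->1)        1             1               -1                   1                    -1                   1                        -1                      
  chi_4 (r->-1, s->-1)       1             1               -1                   1                    -1                   -1                       1                       
  chi_5 (2d, j=1)            2             -2              sqrt(2)              0                    -sqrt(2)             0                        0                       
  chi_6 (2d, j=2)            2             2               0                    -2                   0                    0                        0                       
  chi_7 (2d, j=3)            2             -2              -sqrt(2)             0                    sqrt(2)              0                        0                       

Spot check: chi_2 (sign: r->1, s->-1) on {r^3, r^5} = 1.

Solution. D_8 has order 2*8 = 16 with 7 conjugacy classes, hence 7 irreducibles. Sum of squared dims 1 + 1 + 1 + 1 + 4 + 4 + 4 = 16 = |G|. Linear characters come from the abelianisation; the 2-dimensional irreps have character r^k -> 2*cos(2*pi*j*k/8), reflections -> 0.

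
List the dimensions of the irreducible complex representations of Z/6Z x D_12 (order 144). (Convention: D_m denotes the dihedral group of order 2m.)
Dimensions: 1, 1, 1, 1, 1, 1, 1, 1, 1, 1, 1, 1, 1, 1, 1, 1, 1, 1, 1, 1, 1, 1, 1, 1, 2, 2, 2, 2, 2, 2, 2, 2, 2, 2, 2, 2, 2, 2, 2, 2, 2, 2, 2, 2, 2, 2, 2, 2, 2, 2, 2, 2, 2, 2

Solution. There are 54 irreducibles (= number of conjugacy classes). Their dimensions d_i satisfy sum d_i^2 = |G| = 144: 1 + 1 + 1 + 1 + 1 + 1 + 1 + 1 + 1 + 1 + 1 + 1 + 1 + 1 + 1 + 1 + 1 + 1 + 1 + 1 + 1 + 1 + 1 + 1 + 4 + 4 + 4 + 4 + 4 + 4 + 4 + 4 + 4 + 4 + 4 + 4 + 4 + 4 + 4 + 4 + 4 + 4 + 4 + 4 + 4 + 4 + 4 + 4 + 4 + 4 + 4 + 4 + 4 + 4 = 144. (For the product with Z/6Z: each of the 6 1-dim characters of Z/6Z tensors with each irrep of D_12, giving 6 copies of each D_12-dimension.)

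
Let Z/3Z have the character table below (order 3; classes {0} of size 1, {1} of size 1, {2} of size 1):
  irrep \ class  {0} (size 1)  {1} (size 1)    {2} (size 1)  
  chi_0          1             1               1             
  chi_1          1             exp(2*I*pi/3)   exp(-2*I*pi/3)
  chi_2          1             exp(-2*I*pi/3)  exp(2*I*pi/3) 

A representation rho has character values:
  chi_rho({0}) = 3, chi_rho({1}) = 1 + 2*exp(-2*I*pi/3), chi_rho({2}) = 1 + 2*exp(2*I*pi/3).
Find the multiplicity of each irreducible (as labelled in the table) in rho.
Multiplicities: chi_0: 1, chi_1: 0, chi_2: 2.

Use <chi_rho, chi> = (1/|G|) sum_C |C| * chi_rho(C) * conj(chi(C)) with |G| = 3 for each irreducible chi in the table:
  <chi_rho, chi_0> = (1/3)[1*(3)*conj(1) + 1*(1 + 2*exp(-2*I*pi/3))*conj(1) + 1*(1 + 2*exp(2*I*pi/3))*conj(1)]
      = (1/3)[(3) + (1 + 2*exp(-2*I*pi/3)) + (1 + 2*exp(2*I*pi/3))] = 3/3 = 1
  <chi_rho, chi_1> = (1/3)[1*(3)*conj(1) + 1*(1 + 2*exp(-2*I*pi/3))*conj(exp(2*I*pi/3)) + 1*(1 + 2*exp(2*I*pi/3))*conj(exp(-2*I*pi/3))]
      = (1/3)[(3) + (exp(-2*I*pi/3) + 2*exp(2*I*pi/3)) + (2*exp(-2*I*pi/3) + exp(2*I*pi/3))] = 0/3 = 0
  <chi_rho, chi_2> = (1/3)[1*(3)*conj(1) + 1*(1 + 2*exp(-2*I*pi/3))*conj(exp(-2*I*pi/3)) + 1*(1 + 2*exp(2*I*pi/3))*conj(exp(2*I*pi/3))]
      = (1/3)[(3) + (2 + exp(2*I*pi/3)) + (2 + exp(-2*I*pi/3))] = 6/3 = 2
(Exp terms are combined using exp(i*s)*conj(exp(i*t)) = exp(i*(s-t)), and sums of them are collapsed using the identity that for every m > 1 the m distinct m-th roots of unity sum to 0, e.g. 1 + exp(2*I*pi/3) + exp(-2*I*pi/3) = 0.)
Dimension check: dim(rho) = sum (mult * dim) = 1*1 + 0*1 + 2*1 = 3 = chi_rho(e) = 3.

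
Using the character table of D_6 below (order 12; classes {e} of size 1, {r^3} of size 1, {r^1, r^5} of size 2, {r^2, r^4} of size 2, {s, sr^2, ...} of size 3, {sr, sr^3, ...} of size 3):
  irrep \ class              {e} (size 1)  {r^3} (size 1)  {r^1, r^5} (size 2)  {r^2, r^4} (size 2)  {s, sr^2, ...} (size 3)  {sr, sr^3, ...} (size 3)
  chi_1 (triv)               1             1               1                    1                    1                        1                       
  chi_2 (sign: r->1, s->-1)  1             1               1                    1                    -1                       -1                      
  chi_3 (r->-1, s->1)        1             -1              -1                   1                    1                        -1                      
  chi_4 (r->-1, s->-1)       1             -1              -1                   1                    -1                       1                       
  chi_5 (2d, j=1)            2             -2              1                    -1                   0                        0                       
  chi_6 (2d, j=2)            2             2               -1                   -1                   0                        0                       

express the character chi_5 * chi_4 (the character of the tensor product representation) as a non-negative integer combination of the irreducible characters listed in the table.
chi_5 tensor chi_4 = chi_6 (all other irreducibles have multiplicity 0).

Justification: The character of a tensor product is the pointwise product (chi_5 * chi_4)(C) = chi_5(C) * chi_4(C):
  {e}: (2)*(1), {r^3}: (-2)*(-1), {r^1, r^5}: (1)*(-1), {r^2, r^4}: (-1)*(1), {s, sr^2, ...}: (0)*(-1), {sr, sr^3, ...}: (0)*(1)
so (chi_5 * chi_4) takes values
  {e} -> 2, {r^3} -> 2, {r^1, r^5} -> -1, {r^2, r^4} -> -1, {s, sr^2, ...} -> 0, {sr, sr^3, ...} -> 0.
Now take the inner product of this character with each irreducible chi from the table, <chi_5*chi_4, chi> = (1/12) sum_C |C| (chi_5*chi_4)(C) conj(chi(C)):
  <chi_5*chi_4, chi_1> = (1/12)[1*(2)*conj(1) + 1*(2)*conj(1) + 2*(-1)*conj(1) + 2*(-1)*conj(1) + 3*(0)*conj(1) + 3*(0)*conj(1)]
      = (1/12)[(2) + (2) + (-2) + (-2) + (0) + (0)] = 0/12 = 0
  <chi_5*chi_4, chi_2> = (1/12)[1*(2)*conj(1) + 1*(2)*conj(1) + 2*(-1)*conj(1) + 2*(-1)*conj(1) + 3*(0)*conj(-1) + 3*(0)*conj(-1)]
      = (1/12)[(2) + (2) + (-2) + (-2) + (0) + (0)] = 0/12 = 0
  <chi_5*chi_4, chi_3> = (1/12)[1*(2)*conj(1) + 1*(2)*conj(-1) + 2*(-1)*conj(-1) + 2*(-1)*conj(1) + 3*(0)*conj(1) + 3*(0)*conj(-1)]
      = (1/12)[(2) + (-2) + (2) + (-2) + (0) + (0)] = 0/12 = 0
  <chi_5*chi_4, chi_4> = (1/12)[1*(2)*conj(1) + 1*(2)*conj(-1) + 2*(-1)*conj(-1) + 2*(-1)*conj(1) + 3*(0)*conj(-1) + 3*(0)*conj(1)]
      = (1/12)[(2) + (-2) + (2) + (-2) + (0) + (0)] = 0/12 = 0
  <chi_5*chi_4, chi_5> = (1/12)[1*(2)*conj(2) + 1*(2)*conj(-2) + 2*(-1)*conj(1) + 2*(-1)*conj(-1) + 3*(0)*conj(0) + 3*(0)*conj(0)]
      = (1/12)[(4) + (-4) + (-2) + (2) + (0) + (0)] = 0/12 = 0
  <chi_5*chi_4, chi_6> = (1/12)[1*(2)*conj(2) + 1*(2)*conj(2) + 2*(-1)*conj(-1) + 2*(-1)*conj(-1) + 3*(0)*conj(0) + 3*(0)*conj(0)]
      = (1/12)[(4) + (4) + (2) + (2) + (0) + (0)] = 12/12 = 1
Hence the multiplicities are chi_6: 1. Dimension check: dim(chi_5)*dim(chi_4) = 2*1 = 2 and sum (mult * dim) = 1*2 = 2.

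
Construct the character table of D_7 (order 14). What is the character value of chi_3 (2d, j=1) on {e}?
Conjugacy classes: {e} of size 1, {r^1, r^6} of size 2, {r^2, r^5} of size 2, {r^3, r^4} of size 2, {s, sr, ..., sr^6} of size 7.
Character table:
  irrep \ class              {e} (size 1)  {r^1, r^6} (size 2)  {r^2, r^5} (size 2)  {r^3, r^4} (size 2)  {s, sr, ..., sr^6} (size 7)
  chi_1 (triv)               1             1                    1                    1                    1                          
  chi_2 (sign: r->1, s->-1)  1             1                    1                    1                    -1                         
  chi_3 (2d, j=1)            2             2*cos(2*pi/7)        -2*cos(3*pi/7)       -2*cos(pi/7)         0                          
  chi_4 (2d, j=2)            2             -2*cos(3*pi/7)       -2*cos(pi/7)         2*cos(2*pi/7)        0                          
  chi_5 (2d, j=3)            2             -2*cos(pi/7)         2*cos(2*pi/7)        -2*cos(3*pi/7)       0                          

Spot check: chi_3 (2d, j=1) on {e} = 2.

Why: D_7 has order 2*7 = 14 with 5 conjugacy classes, hence 5 irreducibles. Sum of squared dims 1 + 1 + 4 + 4 + 4 = 14 = |G|. Linear characters come from the abelianisation; the 2-dimensional irreps have character r^k -> 2*cos(2*pi*j*k/7), reflections -> 0.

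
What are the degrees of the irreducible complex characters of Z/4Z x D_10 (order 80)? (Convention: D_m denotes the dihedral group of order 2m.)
Dimensions: 1, 1, 1, 1, 1, 1, 1, 1, 1, 1, 1, 1, 1, 1, 1, 1, 2, 2, 2, 2, 2, 2, 2, 2, 2, 2, 2, 2, 2, 2, 2, 2

Argument: There are 32 irreducibles (= number of conjugacy classes). Their dimensions d_i satisfy sum d_i^2 = |G| = 80: 1 + 1 + 1 + 1 + 1 + 1 + 1 + 1 + 1 + 1 + 1 + 1 + 1 + 1 + 1 + 1 + 4 + 4 + 4 + 4 + 4 + 4 + 4 + 4 + 4 + 4 + 4 + 4 + 4 + 4 + 4 + 4 = 80. (For the product with Z/4Z: each of the 4 1-dim characters of Z/4Z tensors with each irrep of D_10, giving 4 copies of each D_10-dimension.)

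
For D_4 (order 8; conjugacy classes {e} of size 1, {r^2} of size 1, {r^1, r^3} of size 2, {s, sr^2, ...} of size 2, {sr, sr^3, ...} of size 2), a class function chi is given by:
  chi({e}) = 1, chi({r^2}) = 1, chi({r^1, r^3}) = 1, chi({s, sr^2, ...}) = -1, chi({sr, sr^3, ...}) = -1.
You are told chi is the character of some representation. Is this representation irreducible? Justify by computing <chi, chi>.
Irreducible: <chi, chi> = 1.

Working: <chi, chi> = (1/|G|) sum_C |C| * |chi(C)|^2 = (1/8)[1*|1|^2 + 1*|1|^2 + 2*|1|^2 + 2*|-1|^2 + 2*|-1|^2]
  = (1/8)[(1) + (1) + (2) + (2) + (2)] = 8/8 = 1.
A character is irreducible iff <chi, chi> = 1, so this representation is irreducible.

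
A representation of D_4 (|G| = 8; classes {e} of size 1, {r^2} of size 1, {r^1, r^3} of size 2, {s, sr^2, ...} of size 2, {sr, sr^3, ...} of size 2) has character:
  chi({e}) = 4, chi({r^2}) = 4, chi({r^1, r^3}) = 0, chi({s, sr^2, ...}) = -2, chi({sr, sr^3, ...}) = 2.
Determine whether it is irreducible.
Not irreducible (reducible): <chi, chi> = 6 > 1.

Proof sketch: <chi, chi> = (1/|G|) sum_C |C| * |chi(C)|^2 = (1/8)[1*|4|^2 + 1*|4|^2 + 2*|0|^2 + 2*|-2|^2 + 2*|2|^2]
  = (1/8)[(16) + (16) + (0) + (8) + (8)] = 48/8 = 6.
A character is irreducible iff <chi, chi> = 1, so this representation is reducible.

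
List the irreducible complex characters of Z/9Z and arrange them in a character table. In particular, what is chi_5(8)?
Character table of Z/9Z (irreps indexed chi_0,...,chi_8 with chi_k(m) = zeta_9^(k*m), zeta_9 = exp(2*pi*i/9)):
  irrep \ class  {0} (size 1)  {1} (size 1)    {2} (size 1)    {3} (size 1)    {4} (size 1)    {5} (size 1)    {6} (size 1)    {7} (size 1)    {8} (size 1)  
  chi_0          1             1               1               1               1               1               1               1               1             
  chi_1          1             exp(2*I*pi/9)   exp(4*I*pi/9)   exp(2*I*pi/3)   exp(8*I*pi/9)   exp(-8*I*pi/9)  exp(-2*I*pi/3)  exp(-4*I*pi/9)  exp(-2*I*pi/9)
  chi_2          1             exp(4*I*pi/9)   exp(8*I*pi/9)   exp(-2*I*pi/3)  exp(-2*I*pi/9)  exp(2*I*pi/9)   exp(2*I*pi/3)   exp(-8*I*pi/9)  exp(-4*I*pi/9)
  chi_3          1             exp(2*I*pi/3)   exp(-2*I*pi/3)  1               exp(2*I*pi/3)   exp(-2*I*pi/3)  1               exp(2*I*pi/3)   exp(-2*I*pi/3)
  chi_4          1             exp(8*I*pi/9)   exp(-2*I*pi/9)  exp(2*I*pi/3)   exp(-4*I*pi/9)  exp(4*I*pi/9)   exp(-2*I*pi/3)  exp(2*I*pi/9)   exp(-8*I*pi/9)
  chi_5          1             exp(-8*I*pi/9)  exp(2*I*pi/9)   exp(-2*I*pi/3)  exp(4*I*pi/9)   exp(-4*I*pi/9)  exp(2*I*pi/3)   exp(-2*I*pi/9)  exp(8*I*pi/9) 
  chi_6          1             exp(-2*I*pi/3)  exp(2*I*pi/3)   1               exp(-2*I*pi/3)  exp(2*I*pi/3)   1               exp(-2*I*pi/3)  exp(2*I*pi/3) 
  chi_7          1             exp(-4*I*pi/9)  exp(-8*I*pi/9)  exp(2*I*pi/3)   exp(2*I*pi/9)   exp(-2*I*pi/9)  exp(-2*I*pi/3)  exp(8*I*pi/9)   exp(4*I*pi/9) 
  chi_8          1             exp(-2*I*pi/9)  exp(-4*I*pi/9)  exp(-2*I*pi/3)  exp(-8*I*pi/9)  exp(8*I*pi/9)   exp(2*I*pi/3)   exp(4*I*pi/9)   exp(2*I*pi/9) 

Spot check: chi_5(8) = zeta_9^(5*8) = zeta_9^40 = exp(8*I*pi/9).

Details: Z/9Z is abelian, so all 9 irreducible complex representations are 1-dimensional. They are given by chi_k(m) = zeta_9^(k*m) for k = 0,...,8. Row orthogonality: sum_m chi_k(m) conj(chi_l(m)) = 9 * [k = l].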